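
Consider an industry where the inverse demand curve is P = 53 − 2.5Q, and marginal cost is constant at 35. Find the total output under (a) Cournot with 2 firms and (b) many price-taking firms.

Cournot with 2 identical firms: the symmetric best-response condition is 53 − 7.5q = 35. Each firm produces q = 2.4, total output Q = 4.8, price P = 41.
Competitive firms price at marginal cost: P = 35, giving Q = 7.2.

Cournot: Q = 4.8; Competition: Q = 7.2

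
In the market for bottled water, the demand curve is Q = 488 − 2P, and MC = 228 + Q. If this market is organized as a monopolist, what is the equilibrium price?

P = 240

Inverting demand: P = 244 − 0.5Q.
Monopoly sets MR = MC: 244 − Q = 228 + Q ⇒ Q = 8, P = 244 − 0.5·8 = 240.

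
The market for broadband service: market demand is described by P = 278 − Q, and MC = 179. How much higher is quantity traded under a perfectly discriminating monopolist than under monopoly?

Q rises by 49.5

A monopolist chooses Q where MR = MC. MR = 278 − 2Q; setting this equal to 179 gives Q = 49.5 and P = 228.5.
With perfect price discrimination, output is the efficient level Q = 99 (where demand meets MC), but every buyer pays their willingness to pay: CS = 0 and PS = total surplus.
Change in quantity traded: 99 − 49.5 = 49.5.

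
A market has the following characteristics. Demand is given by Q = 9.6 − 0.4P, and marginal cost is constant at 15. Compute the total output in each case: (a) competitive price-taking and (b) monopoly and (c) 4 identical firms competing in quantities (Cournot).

Inverting demand: P = 24 − 2.5Q.
Under competition P = MC = 15, so Q = (24 − 15)/2.5 = 3.6.
A monopolist chooses Q where MR = MC. MR = 24 − 5Q; setting this equal to 15 gives Q = 1.8 and P = 19.5.
With 4 symmetric Cournot firms, each firm's FOC gives 24 − 12.5q = 15, so q = 0.72, Q = 4·0.72 = 2.88, and P = 16.8.

Competition: Q = 3.6; Monopoly: Q = 1.8; Cournot: Q = 2.88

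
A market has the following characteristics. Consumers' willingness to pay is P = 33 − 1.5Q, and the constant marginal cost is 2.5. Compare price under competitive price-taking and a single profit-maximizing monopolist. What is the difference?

Perfect competition: P = MC = 2.5, so 33 − 1.5Q = 2.5 and Q = 61/3.
Monopoly sets MR = MC: 33 − 3Q = 2.5 ⇒ Q = 61/6, P = 33 − 1.5·61/6 = 17.75.
Change in price: 17.75 − 2.5 = 15.25.

P rises by 15.25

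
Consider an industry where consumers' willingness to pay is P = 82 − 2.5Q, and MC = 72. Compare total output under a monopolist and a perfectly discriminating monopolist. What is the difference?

A monopolist chooses Q where MR = MC. MR = 82 − 5Q; setting this equal to 72 gives Q = 2 and P = 77.
Under first-degree price discrimination the firm charges each unit its demand price and produces up to where P = MC, i.e. Q = 4. Consumer surplus is zero; producer surplus equals total surplus.
Change in total output: 4 − 2 = 2.

Q rises by 2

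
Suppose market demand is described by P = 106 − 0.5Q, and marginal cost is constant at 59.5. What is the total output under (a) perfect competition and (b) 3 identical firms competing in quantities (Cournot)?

Perfect competition: P = MC = 59.5, so 106 − 0.5Q = 59.5 and Q = 93.
Cournot with 3 identical firms: the symmetric best-response condition is 106 − 2q = 59.5. Each firm produces q = 23.25, total output Q = 69.75, price P = 71.125.

Competition: Q = 93; Cournot: Q = 69.75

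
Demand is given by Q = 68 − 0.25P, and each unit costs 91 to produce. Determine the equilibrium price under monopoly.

Inverting demand: P = 272 − 4Q.
Monopoly sets MR = MC: 272 − 8Q = 91 ⇒ Q = 22.625, P = 272 − 4·22.625 = 181.5.

P = 181.5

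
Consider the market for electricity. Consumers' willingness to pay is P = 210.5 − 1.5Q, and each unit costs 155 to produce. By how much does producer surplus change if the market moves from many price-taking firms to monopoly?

Perfect competition: P = MC = 155, so 210.5 − 1.5Q = 155 and Q = 37.
PS = (155 − 155)·37 = 0.
The monopolist equates marginal revenue to marginal cost: 210.5 − 3Q = 155, so Q = 18.5. From demand, P = 182.75.
PS = (182.75 − 155)·18.5 = 513.375.
Change in producer surplus: 513.375 − 0 = 513.375.

Producer surplus rises by 513.375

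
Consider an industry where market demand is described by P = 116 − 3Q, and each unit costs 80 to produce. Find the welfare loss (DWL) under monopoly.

DWL = 54

Perfect competition: P = MC = 80, so 116 − 3Q = 80 and Q = 12.
Monopoly sets MR = MC: 116 − 6Q = 80 ⇒ Q = 6, P = 116 − 3·6 = 98.
DWL is the triangle between Q = 6 and Q = 12: ½·(12 − 6)·(98 − 80) = 54.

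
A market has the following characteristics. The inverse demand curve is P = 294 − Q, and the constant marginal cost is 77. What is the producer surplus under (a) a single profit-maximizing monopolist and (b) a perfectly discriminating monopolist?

A monopolist chooses Q where MR = MC. MR = 294 − 2Q; setting this equal to 77 gives Q = 108.5 and P = 185.5.
PS = (185.5 − 77)·108.5 = 11772.25.
A perfectly discriminating monopolist sells every unit with P(Q) ≥ MC(Q), so output equals the competitive quantity Q = 217. Each buyer pays their reservation price, so CS = 0 and the firm captures all surplus.
PS = ½·(294 − 77)·217 = 23544.5.

Monopoly: PS = 11772.25; Perfect PD: PS = 23544.5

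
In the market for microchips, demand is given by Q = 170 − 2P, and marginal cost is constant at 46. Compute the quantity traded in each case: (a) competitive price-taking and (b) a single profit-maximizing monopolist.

Inverting demand: P = 85 − 0.5Q.
Perfect competition: P = MC = 46, so 85 − 0.5Q = 46 and Q = 78.
Monopoly sets MR = MC: 85 − Q = 46 ⇒ Q = 39, P = 85 − 0.5·39 = 65.5.

Competition: Q = 78; Monopoly: Q = 39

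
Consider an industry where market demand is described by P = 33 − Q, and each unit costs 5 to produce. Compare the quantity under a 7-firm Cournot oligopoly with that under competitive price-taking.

Cournot with 7 identical firms: the symmetric best-response condition is 33 − 8q = 5. Each firm produces q = 3.5, total output Q = 24.5, price P = 8.5.
Under competition P = MC = 5, so Q = (33 − 5)/1 = 28.

Cournot: Q = 24.5; Competition: Q = 28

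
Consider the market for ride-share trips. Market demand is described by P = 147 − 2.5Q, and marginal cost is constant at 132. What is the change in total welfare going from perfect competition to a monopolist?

TS falls by 11.25

Perfect competition: P = MC = 132, so 147 − 2.5Q = 132 and Q = 6.
CS = ½·(147 − 132)·6 = 45; PS = (132 − 132)·6 = 0; TS = 45.
The monopolist equates marginal revenue to marginal cost: 147 − 5Q = 132, so Q = 3. From demand, P = 139.5.
CS = ½·(147 − 139.5)·3 = 11.25; PS = (139.5 − 132)·3 = 22.5; TS = 33.75.
Change in total welfare: 33.75 − 45 = −11.25.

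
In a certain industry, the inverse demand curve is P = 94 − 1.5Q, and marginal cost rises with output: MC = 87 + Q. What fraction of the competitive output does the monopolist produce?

Q_m/Q_c = 0.625

A monopolist chooses Q where MR = MC. MR = 94 − 3Q; setting this equal to 87 + Q gives Q = 1.75 and P = 91.375.
Competitive equilibrium sets price equal to marginal cost: 94 − 1.5Q = 87 + Q, so Q = 2.8 and P = 89.8.
Ratio Q_m/Q_c = 1.75/2.8 = 0.625.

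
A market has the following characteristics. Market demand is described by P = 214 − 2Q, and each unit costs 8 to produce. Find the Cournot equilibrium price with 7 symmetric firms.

In a 7-firm Cournot equilibrium, symmetry and the first-order condition give q = (214 − 8)/(16) = 12.875. So Q = 90.125 and P = 33.75.

P = 33.75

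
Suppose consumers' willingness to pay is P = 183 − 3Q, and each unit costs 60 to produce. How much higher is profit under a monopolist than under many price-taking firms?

Competitive firms price at marginal cost: P = 60, giving Q = 41.
Profit = (60 − 60)·41 = 0.
A monopolist chooses Q where MR = MC. MR = 183 − 6Q; setting this equal to 60 gives Q = 20.5 and P = 121.5.
Profit = (121.5 − 60)·20.5 = 1260.75.
Change in profit: 1260.75 − 0 = 1260.75.

π rises by 1260.75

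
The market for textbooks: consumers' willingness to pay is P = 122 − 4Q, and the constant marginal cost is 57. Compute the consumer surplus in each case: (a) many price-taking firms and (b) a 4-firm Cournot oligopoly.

Competitive firms price at marginal cost: P = 57, giving Q = 16.25.
CS = ½·(122 − 57)·16.25 = 528.125.
In a 4-firm Cournot equilibrium, symmetry and the first-order condition give q = (122 − 57)/(20) = 3.25. So Q = 13 and P = 70.
CS = ½·(122 − 70)·13 = 338.

Competition: CS = 528.125; Cournot: CS = 338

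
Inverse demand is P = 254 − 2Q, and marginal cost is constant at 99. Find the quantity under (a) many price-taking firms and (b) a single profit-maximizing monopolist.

Competition: Q = 77.5; Monopoly: Q = 38.75

Competitive firms price at marginal cost: P = 99, giving Q = 77.5.
Monopoly sets MR = MC: 254 − 4Q = 99 ⇒ Q = 38.75, P = 254 − 2·38.75 = 176.5.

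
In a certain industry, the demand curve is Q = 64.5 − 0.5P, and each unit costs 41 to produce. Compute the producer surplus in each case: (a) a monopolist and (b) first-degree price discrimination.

Inverting demand: P = 129 − 2Q.
Monopoly sets MR = MC: 129 − 4Q = 41 ⇒ Q = 22, P = 129 − 2·22 = 85.
PS = (85 − 41)·22 = 968.
Under first-degree price discrimination the firm charges each unit its demand price and produces up to where P = MC, i.e. Q = 44. Consumer surplus is zero; producer surplus equals total surplus.
PS = ½·(129 − 41)·44 = 1936.

Monopoly: PS = 968; Perfect PD: PS = 1936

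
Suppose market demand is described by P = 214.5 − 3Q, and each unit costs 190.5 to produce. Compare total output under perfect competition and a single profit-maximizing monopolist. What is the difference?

Q falls by 4

Competitive firms price at marginal cost: P = 190.5, giving Q = 8.
The monopolist equates marginal revenue to marginal cost: 214.5 − 6Q = 190.5, so Q = 4. From demand, P = 202.5.
Change in total output: 4 − 8 = −4.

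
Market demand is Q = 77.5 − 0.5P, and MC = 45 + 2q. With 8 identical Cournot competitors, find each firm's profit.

Inverting demand: P = 155 − 2Q.
With 8 symmetric Cournot firms, each firm's FOC gives 155 − 18q = 45 + 2q, so q = 5.5, Q = 8·5.5 = 44, and P = 67.
Each firm's profit = 67·5.5 − (45·5.5 + ½·2·5.5²) = 90.75.

π_i = 90.75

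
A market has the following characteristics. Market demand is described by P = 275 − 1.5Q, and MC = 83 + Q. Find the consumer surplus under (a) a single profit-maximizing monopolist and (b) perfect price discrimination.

A monopolist chooses Q where MR = MC. MR = 275 − 3Q; setting this equal to 83 + Q gives Q = 48 and P = 203.
CS = ½·(275 − 203)·48 = 1728.
With perfect price discrimination, output is the efficient level Q = 76.8 (where demand meets MC), but every buyer pays their willingness to pay: CS = 0 and PS = total surplus.
CS = 0.

Monopoly: CS = 1728; Perfect PD: CS = 0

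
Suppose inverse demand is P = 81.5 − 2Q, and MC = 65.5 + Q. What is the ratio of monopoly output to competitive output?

Q_m/Q_c = 0.6

A monopolist chooses Q where MR = MC. MR = 81.5 − 4Q; setting this equal to 65.5 + Q gives Q = 3.2 and P = 75.1.
Under competition P = MC: 81.5 − 2Q = 65.5 + Q ⇒ Q = 16/3, P = 425/6.
Ratio Q_m/Q_c = 3.2/(16/3) = 0.6.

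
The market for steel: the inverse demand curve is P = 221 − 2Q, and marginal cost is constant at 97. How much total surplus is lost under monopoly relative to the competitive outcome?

DWL = 961

Under competition P = MC = 97, so Q = (221 − 97)/2 = 62.
Monopoly sets MR = MC: 221 − 4Q = 97 ⇒ Q = 31, P = 221 − 2·31 = 159.
DWL is the triangle between Q = 31 and Q = 62: ½·(62 − 31)·(159 − 97) = 961.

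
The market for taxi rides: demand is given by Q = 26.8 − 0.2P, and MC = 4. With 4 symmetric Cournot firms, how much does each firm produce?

Inverting demand: P = 134 − 5Q.
Cournot with 4 identical firms: the symmetric best-response condition is 134 − 25q = 4. Each firm produces q = 5.2, total output Q = 20.8, price P = 30.

q_i = 5.2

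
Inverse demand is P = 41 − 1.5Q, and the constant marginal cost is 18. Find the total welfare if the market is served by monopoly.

TS = 132.25

Monopoly sets MR = MC: 41 − 3Q = 18 ⇒ Q = 23/3, P = 41 − 1.5·23/3 = 29.5.
CS = ½·(41 − 29.5)·23/3 = 529/12; PS = (29.5 − 18)·23/3 = 529/6; TS = 132.25.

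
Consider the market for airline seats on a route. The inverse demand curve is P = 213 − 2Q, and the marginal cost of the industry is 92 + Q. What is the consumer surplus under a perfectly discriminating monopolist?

CS = 0

Under first-degree price discrimination the firm charges each unit its demand price and produces up to where P = MC, i.e. Q = 121/3. Consumer surplus is zero; producer surplus equals total surplus.
CS = 0.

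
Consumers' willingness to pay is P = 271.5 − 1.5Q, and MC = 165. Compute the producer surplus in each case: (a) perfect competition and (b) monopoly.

Perfect competition: P = MC = 165, so 271.5 − 1.5Q = 165 and Q = 71.
PS = (165 − 165)·71 = 0.
The monopolist equates marginal revenue to marginal cost: 271.5 − 3Q = 165, so Q = 35.5. From demand, P = 218.25.
PS = (218.25 − 165)·35.5 = 1890.375.

Competition: PS = 0; Monopoly: PS = 1890.375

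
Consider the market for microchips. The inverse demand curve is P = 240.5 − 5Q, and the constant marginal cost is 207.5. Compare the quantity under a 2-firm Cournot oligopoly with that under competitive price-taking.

In a 2-firm Cournot equilibrium, symmetry and the first-order condition give q = (240.5 − 207.5)/(15) = 2.2. So Q = 4.4 and P = 218.5.
Perfect competition: P = MC = 207.5, so 240.5 − 5Q = 207.5 and Q = 6.6.

Cournot: Q = 4.4; Competition: Q = 6.6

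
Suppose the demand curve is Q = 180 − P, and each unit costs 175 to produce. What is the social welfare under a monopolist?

TS = 9.375

Inverting demand: P = 180 − Q.
Monopoly sets MR = MC: 180 − 2Q = 175 ⇒ Q = 2.5, P = 180 − 2.5 = 177.5.
CS = ½·(180 − 177.5)·2.5 = 3.125; PS = (177.5 − 175)·2.5 = 6.25; TS = 9.375.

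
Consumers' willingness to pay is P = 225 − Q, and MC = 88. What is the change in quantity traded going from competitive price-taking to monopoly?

Under competition P = MC = 88, so Q = (225 − 88)/1 = 137.
A monopolist chooses Q where MR = MC. MR = 225 − 2Q; setting this equal to 88 gives Q = 68.5 and P = 156.5.
Change in quantity traded: 68.5 − 137 = −68.5.

Q falls by 68.5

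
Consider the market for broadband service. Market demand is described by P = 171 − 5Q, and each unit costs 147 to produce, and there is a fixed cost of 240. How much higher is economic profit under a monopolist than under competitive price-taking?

Under competition P = MC = 147, so Q = (171 − 147)/5 = 4.8.
Profit = (147 − 147)·4.8 − 240 = −240.
A monopolist chooses Q where MR = MC. MR = 171 − 10Q; setting this equal to 147 gives Q = 2.4 and P = 159.
Profit = (159 − 147)·2.4 − 240 = −211.2.
Change in economic profit: −211.2 − −240 = 28.8.

Economic profit rises by 28.8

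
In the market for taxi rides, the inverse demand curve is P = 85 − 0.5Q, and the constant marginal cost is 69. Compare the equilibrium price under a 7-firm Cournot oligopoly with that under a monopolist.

Cournot with 7 identical firms: the symmetric best-response condition is 85 − 4q = 69. Each firm produces q = 4, total output Q = 28, price P = 71.
The monopolist equates marginal revenue to marginal cost: 85 − Q = 69, so Q = 16. From demand, P = 77.

Cournot: P = 71; Monopoly: P = 77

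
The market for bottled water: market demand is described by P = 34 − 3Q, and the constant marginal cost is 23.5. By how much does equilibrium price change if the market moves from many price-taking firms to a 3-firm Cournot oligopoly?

Equilibrium price rises by 2.625

Perfect competition: P = MC = 23.5, so 34 − 3Q = 23.5 and Q = 3.5.
With 3 symmetric Cournot firms, each firm's FOC gives 34 − 12q = 23.5, so q = 0.875, Q = 3·0.875 = 2.625, and P = 26.125.
Change in equilibrium price: 26.125 − 23.5 = 2.625.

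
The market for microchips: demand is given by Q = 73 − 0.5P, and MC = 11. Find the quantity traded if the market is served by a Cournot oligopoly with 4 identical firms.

Inverting demand: P = 146 − 2Q.
Cournot with 4 identical firms: the symmetric best-response condition is 146 − 10q = 11. Each firm produces q = 13.5, total output Q = 54, price P = 38.

Q = 54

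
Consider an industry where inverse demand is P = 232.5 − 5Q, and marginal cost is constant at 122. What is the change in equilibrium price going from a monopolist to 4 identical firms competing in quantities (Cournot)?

A monopolist chooses Q where MR = MC. MR = 232.5 − 10Q; setting this equal to 122 gives Q = 11.05 and P = 177.25.
Cournot with 4 identical firms: the symmetric best-response condition is 232.5 − 25q = 122. Each firm produces q = 4.42, total output Q = 17.68, price P = 144.1.
Change in equilibrium price: 144.1 − 177.25 = −33.15.

P falls by 33.15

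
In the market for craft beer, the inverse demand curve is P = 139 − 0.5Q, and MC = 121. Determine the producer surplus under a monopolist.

A monopolist chooses Q where MR = MC. MR = 139 − Q; setting this equal to 121 gives Q = 18 and P = 130.
PS = (130 − 121)·18 = 162.

PS = 162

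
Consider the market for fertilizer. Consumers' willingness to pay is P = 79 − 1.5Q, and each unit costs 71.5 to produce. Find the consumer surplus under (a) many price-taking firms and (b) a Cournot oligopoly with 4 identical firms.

Competition: CS = 18.75; Cournot: CS = 12

Under competition P = MC = 71.5, so Q = (79 − 71.5)/1.5 = 5.
CS = ½·(79 − 71.5)·5 = 18.75.
With 4 symmetric Cournot firms, each firm's FOC gives 79 − 7.5q = 71.5, so q = 1, Q = 4·1 = 4, and P = 73.
CS = ½·(79 − 73)·4 = 12.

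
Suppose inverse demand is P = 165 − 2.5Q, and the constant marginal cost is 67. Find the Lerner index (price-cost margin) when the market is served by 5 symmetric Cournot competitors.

Cournot with 5 identical firms: the symmetric best-response condition is 165 − 15q = 67. Each firm produces q = 98/15, total output Q = 98/3, price P = 250/3.
Lerner index = (P − MC)/P = (250/3 − 67)/(250/3) = 0.196.

Lerner index = 0.196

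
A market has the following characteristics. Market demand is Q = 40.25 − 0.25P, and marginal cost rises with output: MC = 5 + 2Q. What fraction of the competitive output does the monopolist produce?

Q_m/Q_c = 0.6

Inverting demand: P = 161 − 4Q.
A monopolist chooses Q where MR = MC. MR = 161 − 8Q; setting this equal to 5 + 2Q gives Q = 15.6 and P = 98.6.
Under competition P = MC: 161 − 4Q = 5 + 2Q ⇒ Q = 26, P = 57.
Ratio Q_m/Q_c = 15.6/26 = 0.6.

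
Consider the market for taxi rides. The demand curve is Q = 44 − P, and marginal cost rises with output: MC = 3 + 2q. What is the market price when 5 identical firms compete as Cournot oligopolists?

Inverting demand: P = 44 − Q.
In a 5-firm Cournot equilibrium, symmetry and the first-order condition give q = (44 − 3)/(8) = 5.125. So Q = 25.625 and P = 18.375.

P = 18.375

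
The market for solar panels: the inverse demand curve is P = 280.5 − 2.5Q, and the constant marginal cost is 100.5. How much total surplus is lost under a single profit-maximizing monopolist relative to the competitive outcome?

DWL = 1620

Competitive firms price at marginal cost: P = 100.5, giving Q = 72.
The monopolist equates marginal revenue to marginal cost: 280.5 − 5Q = 100.5, so Q = 36. From demand, P = 190.5.
DWL is the triangle between Q = 36 and Q = 72: ½·(72 − 36)·(190.5 − 100.5) = 1620.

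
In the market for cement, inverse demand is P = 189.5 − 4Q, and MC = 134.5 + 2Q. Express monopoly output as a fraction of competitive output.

A monopolist chooses Q where MR = MC. MR = 189.5 − 8Q; setting this equal to 134.5 + 2Q gives Q = 5.5 and P = 167.5.
Under competition P = MC: 189.5 − 4Q = 134.5 + 2Q ⇒ Q = 55/6, P = 917/6.
Ratio Q_m/Q_c = 5.5/(55/6) = 0.6.

Q_m/Q_c = 0.6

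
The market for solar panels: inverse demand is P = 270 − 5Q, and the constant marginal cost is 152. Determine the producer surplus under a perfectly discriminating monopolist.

PS = 1392.4

With perfect price discrimination, output is the efficient level Q = 23.6 (where demand meets MC), but every buyer pays their willingness to pay: CS = 0 and PS = total surplus.
PS = ½·(270 − 152)·23.6 = 1392.4.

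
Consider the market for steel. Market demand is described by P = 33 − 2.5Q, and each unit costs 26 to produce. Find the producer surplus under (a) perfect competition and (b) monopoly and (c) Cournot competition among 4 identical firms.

Competition: PS = 0; Monopoly: PS = 4.9; Cournot: PS = 3.136

Competitive firms price at marginal cost: P = 26, giving Q = 2.8.
PS = (26 − 26)·2.8 = 0.
The monopolist equates marginal revenue to marginal cost: 33 − 5Q = 26, so Q = 1.4. From demand, P = 29.5.
PS = (29.5 − 26)·1.4 = 4.9.
In a 4-firm Cournot equilibrium, symmetry and the first-order condition give q = (33 − 26)/(12.5) = 0.56. So Q = 2.24 and P = 27.4.
PS = (27.4 − 26)·2.24 = 3.136.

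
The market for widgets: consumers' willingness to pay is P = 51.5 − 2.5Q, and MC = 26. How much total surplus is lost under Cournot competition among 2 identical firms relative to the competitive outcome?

Under competition P = MC = 26, so Q = (51.5 − 26)/2.5 = 10.2.
In a 2-firm Cournot equilibrium, symmetry and the first-order condition give q = (51.5 − 26)/(7.5) = 3.4. So Q = 6.8 and P = 34.5.
DWL is the triangle between Q = 6.8 and Q = 10.2: ½·(10.2 − 6.8)·(34.5 − 26) = 14.45.

DWL = 14.45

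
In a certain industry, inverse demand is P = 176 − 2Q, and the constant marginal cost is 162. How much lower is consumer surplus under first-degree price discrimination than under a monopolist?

Consumer surplus falls by 12.25

A monopolist chooses Q where MR = MC. MR = 176 − 4Q; setting this equal to 162 gives Q = 3.5 and P = 169.
CS = ½·(176 − 169)·3.5 = 12.25.
A perfectly discriminating monopolist sells every unit with P(Q) ≥ MC(Q), so output equals the competitive quantity Q = 7. Each buyer pays their reservation price, so CS = 0 and the firm captures all surplus.
CS = 0.
Change in consumer surplus: 0 − 12.25 = −12.25.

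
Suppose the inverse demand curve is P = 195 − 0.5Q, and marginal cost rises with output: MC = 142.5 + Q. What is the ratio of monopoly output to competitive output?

Q_m/Q_c = 0.75

The monopolist equates marginal revenue to marginal cost: 195 − Q = 142.5 + Q, so Q = 26.25. From demand, P = 181.875.
Under competition P = MC: 195 − 0.5Q = 142.5 + Q ⇒ Q = 35, P = 177.5.
Ratio Q_m/Q_c = 26.25/35 = 0.75.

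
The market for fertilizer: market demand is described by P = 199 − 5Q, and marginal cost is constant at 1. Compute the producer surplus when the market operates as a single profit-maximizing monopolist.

PS = 1960.2

A monopolist chooses Q where MR = MC. MR = 199 − 10Q; setting this equal to 1 gives Q = 19.8 and P = 100.
PS = (100 − 1)·19.8 = 1960.2.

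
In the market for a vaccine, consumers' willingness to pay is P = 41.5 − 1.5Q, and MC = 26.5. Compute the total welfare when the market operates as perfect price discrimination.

With perfect price discrimination, output is the efficient level Q = 10 (where demand meets MC), but every buyer pays their willingness to pay: CS = 0 and PS = total surplus.
TS = 75 (equal to competitive TS).

TS = 75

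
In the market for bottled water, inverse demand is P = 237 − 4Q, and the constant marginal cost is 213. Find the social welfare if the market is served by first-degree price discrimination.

With perfect price discrimination, output is the efficient level Q = 6 (where demand meets MC), but every buyer pays their willingness to pay: CS = 0 and PS = total surplus.
TS = 72 (equal to competitive TS).

TS = 72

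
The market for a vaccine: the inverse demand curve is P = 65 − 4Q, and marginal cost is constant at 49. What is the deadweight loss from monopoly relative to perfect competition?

Perfect competition: P = MC = 49, so 65 − 4Q = 49 and Q = 4.
The monopolist equates marginal revenue to marginal cost: 65 − 8Q = 49, so Q = 2. From demand, P = 57.
DWL is the triangle between Q = 2 and Q = 4: ½·(4 − 2)·(57 − 49) = 8.

DWL = 8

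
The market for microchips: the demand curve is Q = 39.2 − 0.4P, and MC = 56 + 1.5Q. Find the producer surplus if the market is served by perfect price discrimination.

PS = 220.5

Inverting demand: P = 98 − 2.5Q.
Under first-degree price discrimination the firm charges each unit its demand price and produces up to where P = MC, i.e. Q = 10.5. Consumer surplus is zero; producer surplus equals total surplus.
PS = ½·(98 − 56)·10.5 = 220.5.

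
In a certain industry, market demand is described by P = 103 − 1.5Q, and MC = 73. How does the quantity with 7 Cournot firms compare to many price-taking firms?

Cournot: Q = 17.5; Competition: Q = 20

With 7 symmetric Cournot firms, each firm's FOC gives 103 − 12q = 73, so q = 2.5, Q = 7·2.5 = 17.5, and P = 76.75.
Perfect competition: P = MC = 73, so 103 − 1.5Q = 73 and Q = 20.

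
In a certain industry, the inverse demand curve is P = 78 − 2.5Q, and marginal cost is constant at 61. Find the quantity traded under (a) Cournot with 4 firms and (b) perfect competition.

Cournot: Q = 5.44; Competition: Q = 6.8

Cournot with 4 identical firms: the symmetric best-response condition is 78 − 12.5q = 61. Each firm produces q = 1.36, total output Q = 5.44, price P = 64.4.
Competitive firms price at marginal cost: P = 61, giving Q = 6.8.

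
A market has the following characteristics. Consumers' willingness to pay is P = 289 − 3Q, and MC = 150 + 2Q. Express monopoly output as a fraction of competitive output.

Q_m/Q_c = 0.625

The monopolist equates marginal revenue to marginal cost: 289 − 6Q = 150 + 2Q, so Q = 17.375. From demand, P = 236.875.
Competitive equilibrium sets price equal to marginal cost: 289 − 3Q = 150 + 2Q, so Q = 27.8 and P = 205.6.
Ratio Q_m/Q_c = 17.375/27.8 = 0.625.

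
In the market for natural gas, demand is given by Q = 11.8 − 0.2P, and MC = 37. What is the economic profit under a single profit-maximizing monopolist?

Profit = 24.2

Inverting demand: P = 59 − 5Q.
The monopolist equates marginal revenue to marginal cost: 59 − 10Q = 37, so Q = 2.2. From demand, P = 48.
Profit = (48 − 37)·2.2 = 24.2.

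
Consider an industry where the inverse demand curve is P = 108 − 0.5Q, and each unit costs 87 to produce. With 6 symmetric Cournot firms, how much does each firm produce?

q_i = 6

With 6 symmetric Cournot firms, each firm's FOC gives 108 − 3.5q = 87, so q = 6, Q = 6·6 = 36, and P = 90.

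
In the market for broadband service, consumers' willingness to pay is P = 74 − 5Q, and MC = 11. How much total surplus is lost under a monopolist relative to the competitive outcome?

DWL = 99.225

Perfect competition: P = MC = 11, so 74 − 5Q = 11 and Q = 12.6.
A monopolist chooses Q where MR = MC. MR = 74 − 10Q; setting this equal to 11 gives Q = 6.3 and P = 42.5.
DWL is the triangle between Q = 6.3 and Q = 12.6: ½·(12.6 − 6.3)·(42.5 − 11) = 99.225.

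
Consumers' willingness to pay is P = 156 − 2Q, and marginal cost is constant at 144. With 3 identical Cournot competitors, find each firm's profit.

π_i = 4.5

In a 3-firm Cournot equilibrium, symmetry and the first-order condition give q = (156 − 144)/(8) = 1.5. So Q = 4.5 and P = 147.
Each firm's profit = (147 − 144)·1.5 = 4.5.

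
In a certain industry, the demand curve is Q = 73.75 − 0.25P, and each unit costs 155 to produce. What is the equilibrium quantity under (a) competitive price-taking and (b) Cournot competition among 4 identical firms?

Inverting demand: P = 295 − 4Q.
Perfect competition: P = MC = 155, so 295 − 4Q = 155 and Q = 35.
Cournot with 4 identical firms: the symmetric best-response condition is 295 − 20q = 155. Each firm produces q = 7, total output Q = 28, price P = 183.

Competition: Q = 35; Cournot: Q = 28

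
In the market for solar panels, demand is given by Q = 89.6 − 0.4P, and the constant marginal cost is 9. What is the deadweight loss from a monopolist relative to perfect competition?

Inverting demand: P = 224 − 2.5Q.
Perfect competition: P = MC = 9, so 224 − 2.5Q = 9 and Q = 86.
The monopolist equates marginal revenue to marginal cost: 224 − 5Q = 9, so Q = 43. From demand, P = 116.5.
DWL is the triangle between Q = 43 and Q = 86: ½·(86 − 43)·(116.5 − 9) = 2311.25.

DWL = 2311.25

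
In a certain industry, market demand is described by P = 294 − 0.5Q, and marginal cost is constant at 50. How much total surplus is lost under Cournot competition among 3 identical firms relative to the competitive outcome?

DWL = 3721

Under competition P = MC = 50, so Q = (294 − 50)/0.5 = 488.
In a 3-firm Cournot equilibrium, symmetry and the first-order condition give q = (294 − 50)/(2) = 122. So Q = 366 and P = 111.
DWL is the triangle between Q = 366 and Q = 488: ½·(488 − 366)·(111 − 50) = 3721.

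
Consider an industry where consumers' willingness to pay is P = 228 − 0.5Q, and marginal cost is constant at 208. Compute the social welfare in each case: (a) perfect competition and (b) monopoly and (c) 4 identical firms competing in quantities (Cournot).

Competition: TS = 400; Monopoly: TS = 300; Cournot: TS = 384

Under competition P = MC = 208, so Q = (228 − 208)/0.5 = 40.
CS = ½·(228 − 208)·40 = 400; PS = (208 − 208)·40 = 0; TS = 400.
The monopolist equates marginal revenue to marginal cost: 228 − Q = 208, so Q = 20. From demand, P = 218.
CS = ½·(228 − 218)·20 = 100; PS = (218 − 208)·20 = 200; TS = 300.
With 4 symmetric Cournot firms, each firm's FOC gives 228 − 2.5q = 208, so q = 8, Q = 4·8 = 32, and P = 212.
CS = ½·(228 − 212)·32 = 256; PS = (212 − 208)·32 = 128; TS = 384.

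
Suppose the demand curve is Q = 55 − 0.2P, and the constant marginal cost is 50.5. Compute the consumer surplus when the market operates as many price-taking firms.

Inverting demand: P = 275 − 5Q.
Under competition P = MC = 50.5, so Q = (275 − 50.5)/5 = 44.9.
CS = ½·(275 − 50.5)·44.9 = 5040.025.

CS = 5040.025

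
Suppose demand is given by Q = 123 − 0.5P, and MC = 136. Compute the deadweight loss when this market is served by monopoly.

Inverting demand: P = 246 − 2Q.
Under competition P = MC = 136, so Q = (246 − 136)/2 = 55.
The monopolist equates marginal revenue to marginal cost: 246 − 4Q = 136, so Q = 27.5. From demand, P = 191.
DWL is the triangle between Q = 27.5 and Q = 55: ½·(55 − 27.5)·(191 − 136) = 756.25.

DWL = 756.25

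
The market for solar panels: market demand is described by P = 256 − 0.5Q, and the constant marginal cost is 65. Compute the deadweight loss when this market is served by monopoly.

Competitive firms price at marginal cost: P = 65, giving Q = 382.
The monopolist equates marginal revenue to marginal cost: 256 − Q = 65, so Q = 191. From demand, P = 160.5.
DWL is the triangle between Q = 191 and Q = 382: ½·(382 − 191)·(160.5 − 65) = 9120.25.

DWL = 9120.25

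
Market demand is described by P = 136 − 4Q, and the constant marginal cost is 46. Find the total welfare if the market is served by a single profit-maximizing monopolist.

TS = 759.375

A monopolist chooses Q where MR = MC. MR = 136 − 8Q; setting this equal to 46 gives Q = 11.25 and P = 91.
CS = ½·(136 − 91)·11.25 = 253.125; PS = (91 − 46)·11.25 = 506.25; TS = 759.375.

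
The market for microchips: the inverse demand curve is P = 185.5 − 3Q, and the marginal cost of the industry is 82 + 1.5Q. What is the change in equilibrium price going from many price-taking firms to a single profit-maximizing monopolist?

P rises by 27.6

Competitive equilibrium sets price equal to marginal cost: 185.5 − 3Q = 82 + 1.5Q, so Q = 23 and P = 116.5.
Monopoly sets MR = MC: 185.5 − 6Q = 82 + 1.5Q ⇒ Q = 13.8, P = 185.5 − 3·13.8 = 144.1.
Change in equilibrium price: 144.1 − 116.5 = 27.6.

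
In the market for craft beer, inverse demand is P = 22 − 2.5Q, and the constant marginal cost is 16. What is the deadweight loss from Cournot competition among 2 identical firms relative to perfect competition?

Perfect competition: P = MC = 16, so 22 − 2.5Q = 16 and Q = 2.4.
Cournot with 2 identical firms: the symmetric best-response condition is 22 − 7.5q = 16. Each firm produces q = 0.8, total output Q = 1.6, price P = 18.
DWL is the triangle between Q = 1.6 and Q = 2.4: ½·(2.4 − 1.6)·(18 − 16) = 0.8.

DWL = 0.8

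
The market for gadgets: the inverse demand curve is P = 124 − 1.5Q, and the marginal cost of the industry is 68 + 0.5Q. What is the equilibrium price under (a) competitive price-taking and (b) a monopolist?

Competition: P = 82; Monopoly: P = 100

Under competition P = MC: 124 − 1.5Q = 68 + 0.5Q ⇒ Q = 28, P = 82.
Monopoly sets MR = MC: 124 − 3Q = 68 + 0.5Q ⇒ Q = 16, P = 124 − 1.5·16 = 100.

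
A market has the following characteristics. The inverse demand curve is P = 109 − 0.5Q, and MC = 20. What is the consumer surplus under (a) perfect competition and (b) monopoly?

Competitive firms price at marginal cost: P = 20, giving Q = 178.
CS = ½·(109 − 20)·178 = 7921.
A monopolist chooses Q where MR = MC. MR = 109 − Q; setting this equal to 20 gives Q = 89 and P = 64.5.
CS = ½·(109 − 64.5)·89 = 1980.25.

Competition: CS = 7921; Monopoly: CS = 1980.25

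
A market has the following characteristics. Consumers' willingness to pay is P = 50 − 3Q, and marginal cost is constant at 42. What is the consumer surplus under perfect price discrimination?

CS = 0

With perfect price discrimination, output is the efficient level Q = 8/3 (where demand meets MC), but every buyer pays their willingness to pay: CS = 0 and PS = total surplus.
CS = 0.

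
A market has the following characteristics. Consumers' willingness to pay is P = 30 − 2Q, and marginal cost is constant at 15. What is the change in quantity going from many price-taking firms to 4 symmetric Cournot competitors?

Under competition P = MC = 15, so Q = (30 − 15)/2 = 7.5.
In a 4-firm Cournot equilibrium, symmetry and the first-order condition give q = (30 − 15)/(10) = 1.5. So Q = 6 and P = 18.
Change in quantity: 6 − 7.5 = −1.5.

Quantity falls by 1.5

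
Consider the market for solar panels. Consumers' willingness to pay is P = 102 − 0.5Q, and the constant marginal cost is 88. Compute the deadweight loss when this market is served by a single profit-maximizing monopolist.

Under competition P = MC = 88, so Q = (102 − 88)/0.5 = 28.
The monopolist equates marginal revenue to marginal cost: 102 − Q = 88, so Q = 14. From demand, P = 95.
DWL is the triangle between Q = 14 and Q = 28: ½·(28 − 14)·(95 − 88) = 49.

DWL = 49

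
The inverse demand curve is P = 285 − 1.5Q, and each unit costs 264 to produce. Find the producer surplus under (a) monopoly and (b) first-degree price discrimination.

Monopoly sets MR = MC: 285 − 3Q = 264 ⇒ Q = 7, P = 285 − 1.5·7 = 274.5.
PS = (274.5 − 264)·7 = 73.5.
Under first-degree price discrimination the firm charges each unit its demand price and produces up to where P = MC, i.e. Q = 14. Consumer surplus is zero; producer surplus equals total surplus.
PS = ½·(285 − 264)·14 = 147.

Monopoly: PS = 73.5; Perfect PD: PS = 147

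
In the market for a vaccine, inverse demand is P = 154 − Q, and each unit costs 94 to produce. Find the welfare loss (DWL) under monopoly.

DWL = 450

Under competition P = MC = 94, so Q = (154 − 94)/1 = 60.
A monopolist chooses Q where MR = MC. MR = 154 − 2Q; setting this equal to 94 gives Q = 30 and P = 124.
DWL is the triangle between Q = 30 and Q = 60: ½·(60 − 30)·(124 − 94) = 450.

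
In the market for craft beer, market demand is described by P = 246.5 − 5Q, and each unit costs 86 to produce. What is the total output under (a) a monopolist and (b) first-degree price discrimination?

Monopoly: Q = 16.05; Perfect PD: Q = 32.1

A monopolist chooses Q where MR = MC. MR = 246.5 − 10Q; setting this equal to 86 gives Q = 16.05 and P = 166.25.
With perfect price discrimination, output is the efficient level Q = 32.1 (where demand meets MC), but every buyer pays their willingness to pay: CS = 0 and PS = total surplus.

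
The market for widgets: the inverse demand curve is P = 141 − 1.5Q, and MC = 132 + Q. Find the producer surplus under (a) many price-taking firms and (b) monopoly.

Competition: PS = 6.48; Monopoly: PS = 10.125

Competitive equilibrium sets price equal to marginal cost: 141 − 1.5Q = 132 + Q, so Q = 3.6 and P = 135.6.
PS = P·Q − VC(Q) = 135.6·3.6 − (132·3.6 + ½·1·3.6²) = 6.48.
A monopolist chooses Q where MR = MC. MR = 141 − 3Q; setting this equal to 132 + Q gives Q = 2.25 and P = 137.625.
PS = P·Q − VC(Q) = 137.625·2.25 − (132·2.25 + ½·1·2.25²) = 10.125.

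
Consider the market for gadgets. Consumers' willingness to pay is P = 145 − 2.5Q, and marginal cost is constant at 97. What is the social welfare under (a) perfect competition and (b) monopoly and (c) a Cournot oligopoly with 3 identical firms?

Under competition P = MC = 97, so Q = (145 − 97)/2.5 = 19.2.
CS = ½·(145 − 97)·19.2 = 460.8; PS = (97 − 97)·19.2 = 0; TS = 460.8.
Monopoly sets MR = MC: 145 − 5Q = 97 ⇒ Q = 9.6, P = 145 − 2.5·9.6 = 121.
CS = ½·(145 − 121)·9.6 = 115.2; PS = (121 − 97)·9.6 = 230.4; TS = 345.6.
With 3 symmetric Cournot firms, each firm's FOC gives 145 − 10q = 97, so q = 4.8, Q = 3·4.8 = 14.4, and P = 109.
CS = ½·(145 − 109)·14.4 = 259.2; PS = (109 − 97)·14.4 = 172.8; TS = 432.

Competition: TS = 460.8; Monopoly: TS = 345.6; Cournot: TS = 432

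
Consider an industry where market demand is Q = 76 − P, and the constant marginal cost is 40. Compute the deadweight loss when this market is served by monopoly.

Inverting demand: P = 76 − Q.
Competitive firms price at marginal cost: P = 40, giving Q = 36.
A monopolist chooses Q where MR = MC. MR = 76 − 2Q; setting this equal to 40 gives Q = 18 and P = 58.
DWL is the triangle between Q = 18 and Q = 36: ½·(36 − 18)·(58 − 40) = 162.

DWL = 162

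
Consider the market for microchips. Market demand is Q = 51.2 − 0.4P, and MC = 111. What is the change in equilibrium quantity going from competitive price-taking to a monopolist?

Equilibrium quantity falls by 3.4

Inverting demand: P = 128 − 2.5Q.
Under competition P = MC = 111, so Q = (128 − 111)/2.5 = 6.8.
A monopolist chooses Q where MR = MC. MR = 128 − 5Q; setting this equal to 111 gives Q = 3.4 and P = 119.5.
Change in equilibrium quantity: 3.4 − 6.8 = −3.4.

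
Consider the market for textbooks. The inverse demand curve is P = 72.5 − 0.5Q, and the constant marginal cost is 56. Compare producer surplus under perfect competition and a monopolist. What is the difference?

Under competition P = MC = 56, so Q = (72.5 − 56)/0.5 = 33.
PS = (56 − 56)·33 = 0.
Monopoly sets MR = MC: 72.5 − Q = 56 ⇒ Q = 16.5, P = 72.5 − 0.5·16.5 = 64.25.
PS = (64.25 − 56)·16.5 = 136.125.
Change in producer surplus: 136.125 − 0 = 136.125.

PS rises by 136.125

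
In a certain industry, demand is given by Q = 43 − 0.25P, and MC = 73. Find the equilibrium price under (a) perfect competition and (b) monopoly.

Competition: P = 73; Monopoly: P = 122.5

Inverting demand: P = 172 − 4Q.
Perfect competition: P = MC = 73, so 172 − 4Q = 73 and Q = 24.75.
A monopolist chooses Q where MR = MC. MR = 172 − 8Q; setting this equal to 73 gives Q = 12.375 and P = 122.5.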